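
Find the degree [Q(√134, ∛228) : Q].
[Q(√134, ∛228) : Q] = 6

Let L = Q(√134, ∛228). Since Q(√134) ⊂ L and [Q(√134):Q] = 2, the tower law gives 2 | [L:Q]. Likewise Q(∛228) ⊂ L with [Q(∛228):Q] = 3 (because 228 is not a perfect cube), so 3 | [L:Q]. As gcd(2,3) = 1, [L:Q] is divisible by 6. Conversely L is generated over Q by √134 and ∛228, so [L:Q] ≤ 2·3 = 6. Therefore [Q(√134, ∛228) : Q] = 6.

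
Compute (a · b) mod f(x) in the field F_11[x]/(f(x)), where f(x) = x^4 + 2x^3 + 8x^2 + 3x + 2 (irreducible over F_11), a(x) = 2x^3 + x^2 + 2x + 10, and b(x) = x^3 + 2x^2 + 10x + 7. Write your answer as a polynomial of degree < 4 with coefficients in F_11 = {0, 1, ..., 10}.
a · b ≡ x^3 + 3x^2 + 6x + 3 (mod f(x))

Multiply in F_11[x]: a(x)·b(x) = (2x^3 + x^2 + 2x + 10)·(x^3 + 2x^2 + 10x + 7) = 2x^6 + 5x^5 + 2x^4 + 5x^3 + 3x^2 + 4x + 4. This has degree ≥ 4, so divide by f(x) over F_11: 2x^6 + 5x^5 + 2x^4 + 5x^3 + 3x^2 + 4x + 4 = (2x^2 + x + 6)·(x^4 + 2x^3 + 8x^2 + 3x + 2) + (x^3 + 3x^2 + 6x + 3). Hence a·b ≡ x^3 + 3x^2 + 6x + 3 (mod f). (F_11[x]/(f) is a field with 11^4 = 14641 elements since f is irreducible of degree 4.)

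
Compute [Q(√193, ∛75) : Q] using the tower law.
[Q(√193, ∛75) : Q] = 6

Let L = Q(√193, ∛75). Since Q(√193) ⊂ L and [Q(√193):Q] = 2, the tower law gives 2 | [L:Q]. Likewise Q(∛75) ⊂ L with [Q(∛75):Q] = 3 (because 75 is not a perfect cube), so 3 | [L:Q]. As gcd(2,3) = 1, [L:Q] is divisible by 6. Conversely L is generated over Q by √193 and ∛75, so [L:Q] ≤ 2·3 = 6. Therefore [Q(√193, ∛75) : Q] = 6.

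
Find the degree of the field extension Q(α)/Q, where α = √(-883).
[Q(α):Q] = 2

[Q(α):Q] equals the degree of the minimal polynomial of α. Here α^2 = -883 and x^2 + 883 is irreducible (d = -883 is squarefree, ≠ 1, hence not a square), so deg(m_α) = 2. Thus [Q(α):Q] = 2.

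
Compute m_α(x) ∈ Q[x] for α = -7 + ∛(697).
m_α(x) = x^3 + 21x^2 + 147x - 354

Set β = α + 7 = ∛(697), so β^3 = 697. Then (α + 7)^3 - 697 = 0, i.e. α is a root of g(x) = (x + 7)^3 - 697 = x^3 + 21x^2 + 147x - 354. Since g(x) = h(x + 7) where h(x) = x^3 - 697, and h is irreducible over Q (because 697 is not a perfect cube, so h has no rational root, and a monic cubic with no rational root is irreducible), g is also irreducible (irreducibility is preserved under the substitution x → x + 7). Hence m_α(x) = x^3 + 21x^2 + 147x - 354.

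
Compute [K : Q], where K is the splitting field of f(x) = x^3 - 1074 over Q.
[K : Q] = 6

The roots of x^3 - 1074 are ∛1074, ω∛1074, ω^2∛1074 where ω = e^(2πi/3) is a primitive cube root of unity, so K = Q(∛1074, ω). Now [Q(∛1074):Q] = 3 (since 1074 is not a perfect cube, x^3 - 1074 is irreducible) and [Q(ω):Q] = 2. Both 2 and 3 divide [K:Q], and [K:Q] ≤ 3·2 = 6, so [K:Q] = 6. (Equivalently: Q(∛1074) ⊂ R but ω ∉ R, so [K : Q(∛1074)] = 2.)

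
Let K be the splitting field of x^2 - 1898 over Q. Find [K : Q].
[K : Q] = 2

f(x) = x^2 - 1898 factors as (x - √1898)(x + √1898). The splitting field is K = Q(√1898). Since 1898 is squarefree and > 1, it is not a perfect square, so x^2 - 1898 is irreducible over Q and [Q(√1898) : Q] = 2. Hence [K : Q] = 2.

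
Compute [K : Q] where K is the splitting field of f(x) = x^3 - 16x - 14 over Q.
[K : Q] = 6

By the rational root test, any rational root of the monic integer polynomial f(x) = x^3 - 16x - 14 must be an integer dividing the constant term -14, i.e. one of ±{1, 2, 7, 14}. Evaluating: f(1) = -29, f(-1) = 1, f(2) = -38, f(-2) = 10, f(7) = 217, f(-7) = -245, f(14) = 2506, f(-14) = -2534; none is 0, so f has no rational root and is therefore irreducible over Q (a cubic with no linear factor over a field is irreducible). For an irreducible cubic, the Galois group is A_3 or S_3 according as the discriminant disc(f) = -4a^3 - 27b^2 = -4·(-16)^3 - 27·(-14)^2 = 11092 is or is not a square in Q. Here disc(f) = 11092 is not a perfect square in Q, so the Galois group of f over Q is not contained in A_3 and must be all of S_3. The splitting field has degree |S_3| = 6 over Q, so [K : Q] = 6.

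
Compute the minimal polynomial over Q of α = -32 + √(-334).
m_α(x) = x^2 + 64x + 1358

From α + 32 = √(-334), squaring gives (α + 32)^2 = -334, i.e. α^2 + 64α + 1024 = -334, so α^2 + 64α + 1358 = 0. The discriminant of x^2 + 64x + 1358 is (64)^2 - 4·(1358) = 4096 - 5432 = -1336, and 4·(-334) is not a perfect square in Q since -334 is squarefree and ≠ 1. Hence x^2 + 64x + 1358 is irreducible over Q and is the minimal polynomial of α.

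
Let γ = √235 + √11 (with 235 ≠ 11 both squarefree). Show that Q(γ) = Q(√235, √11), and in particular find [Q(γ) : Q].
[Q(γ) : Q] = 4 (equivalently, Q(γ) = Q(√235, √11))

Obviously Q(γ) ⊆ Q(√235, √11), and [Q(√235, √11):Q] = 4 (since 235, 11 are distinct squarefree integers > 1 with 2585 not a perfect square). To show equality we compute the minimal polynomial of γ. From γ = √235 + √11: γ^2 = 235 + 2√(2585) + 11 = 246 + 2√(2585), so γ^2 - 246 = 2√(2585); squaring, (γ^2 - 246)^2 = 4·2585, i.e. γ^4 - 492γ^2 + 60516 - 10340 = 0, i.e. γ^4 - 492γ^2 + 50176 = 0. So γ is a root of x^4 - 492x^2 + 50176. This polynomial is irreducible over Q: it has no rational root (each ±√235 ± √11 is irrational), and any factorization into two quadratics over Q would force √(2585) ∈ Q (pairing opposite roots) or √235, √11 ∈ Q (other pairings), all impossible. Hence [Q(γ):Q] = 4 = [Q(√235, √11):Q], so Q(γ) = Q(√235, √11).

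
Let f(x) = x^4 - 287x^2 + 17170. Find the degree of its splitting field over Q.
[K : Q] = 4

Solving the quadratic in x^2: x^2 = (287 ± √(287^2 - 4·17170))/2 = (287 ± √13689)/2 = (287 ± 117)/2, giving x^2 = 202 or x^2 = 85. So f(x) = (x^2 - 202)(x^2 - 85) and the roots of f are ±√202, ±√85. Hence the splitting field is K = Q(√202, √85). Since 202 and 85 are distinct squarefree integers > 1, their product 17170 is not a perfect square, so √85 ∉ Q(√202). By the tower law [K:Q] = [Q(√202,√85):Q(√202)] · [Q(√202):Q] = 2 · 2 = 4.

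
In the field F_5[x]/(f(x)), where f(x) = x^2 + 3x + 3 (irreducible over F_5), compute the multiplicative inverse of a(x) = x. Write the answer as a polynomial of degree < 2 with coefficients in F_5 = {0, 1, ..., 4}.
a(x)^(-1) ≡ 3x + 4 (mod f(x))

Since f is irreducible over F_5, F_5[x]/(f) is a field and a(x) ≠ 0 has an inverse. Apply the extended Euclidean algorithm to f(x) and a(x) in F_5[x]: f(x) = (x + 3)·a(x) + (3). The last nonzero remainder is the constant 3 = gcd(f, a) in F_5. Back-substituting through the division chain expresses 3 = s(x)·a(x) + t(x)·f(x) with s(x) ≡ 4x + 2 (mod f), so (4x + 2)·a(x) ≡ 3 (mod f). Multiplying by 3^(-1) ≡ 2 in F_5 gives a(x)^(-1) ≡ 2·(4x + 2) ≡ 3x + 4 (mod f). Check: (x)·(3x + 4) = 3x^2 + 4x ≡ 1 (mod x^2 + 3x + 3).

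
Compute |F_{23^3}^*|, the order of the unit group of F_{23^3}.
|F_{23^3}^*| = 12166

F_{23^3} has 23^3 = 12167 elements; its multiplicative group consists of all nonzero elements, so |F_{23^3}^*| = 12167 - 1 = 12166. (It is cyclic since any finite subgroup of the multiplicative group of a field is cyclic.)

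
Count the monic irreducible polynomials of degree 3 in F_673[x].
There are 101606848 monic irreducible polynomials of degree 3 over F_673

Each element of F_{673^3} that lies in no proper subfield is a root of exactly one monic irreducible of degree 3 over F_673, and each such polynomial has 3 distinct roots in F_{673^3}. By Möbius inversion the count is N_673(3) = (1/3) Σ_{d|3} μ(3/d) · 673^d = (1/3)(μ(3)·673^1 + μ(1)·673^3) = 304820544/3 = 101606848.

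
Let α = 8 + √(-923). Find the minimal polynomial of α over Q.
m_α(x) = x^2 - 16x + 987

From α - 8 = √(-923), squaring gives (α - 8)^2 = -923, i.e. α^2 - 16α + 64 = -923, so α^2 - 16α + 987 = 0. The discriminant of x^2 - 16x + 987 is (-16)^2 - 4·(987) = 256 - 3948 = -3692, and 4·(-923) is not a perfect square in Q since -923 is squarefree and ≠ 1. Hence x^2 - 16x + 987 is irreducible over Q and is the minimal polynomial of α.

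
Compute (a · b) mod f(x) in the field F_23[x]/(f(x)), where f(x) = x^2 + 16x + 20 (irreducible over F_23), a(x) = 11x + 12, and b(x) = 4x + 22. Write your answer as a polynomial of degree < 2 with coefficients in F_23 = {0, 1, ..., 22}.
a · b ≡ 5 (mod f(x))

Multiply in F_23[x]: a(x)·b(x) = (11x + 12)·(4x + 22) = 21x^2 + 14x + 11. This has degree ≥ 2, so divide by f(x) over F_23: 21x^2 + 14x + 11 = (21)·(x^2 + 16x + 20) + (5). Hence a·b ≡ 5 (mod f). (F_23[x]/(f) is a field with 23^2 = 529 elements since f is irreducible of degree 2.)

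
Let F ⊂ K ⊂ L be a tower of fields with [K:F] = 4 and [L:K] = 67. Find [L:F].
[L:F] = 268

The tower law says that for any tower of field extensions F ⊂ K ⊂ L with finite degrees, [L:F] = [L:K] · [K:F]. Here this gives [L:F] = 67 · 4 = 268.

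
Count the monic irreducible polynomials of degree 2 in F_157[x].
There are 12246 monic irreducible polynomials of degree 2 over F_157

Each element of F_{157^2} that lies in no proper subfield is a root of exactly one monic irreducible of degree 2 over F_157, and each such polynomial has 2 distinct roots in F_{157^2}. By Möbius inversion the count is N_157(2) = (1/2) Σ_{d|2} μ(2/d) · 157^d = (1/2)(μ(2)·157^1 + μ(1)·157^2) = 24492/2 = 12246.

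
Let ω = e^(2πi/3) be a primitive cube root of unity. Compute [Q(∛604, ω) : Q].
[Q(∛604, ω) : Q] = 6

[Q(∛604):Q] = 3 (min poly x^3 - 604, irreducible since 604 is not a perfect cube). [Q(ω):Q] = 2 (min poly x^2 + x + 1). Since Q(∛604) ⊂ R and ω ∉ R, we have ω ∉ Q(∛604), so x^2 + x + 1 remains irreducible over Q(∛604) and [Q(∛604, ω) : Q(∛604)] = 2. By the tower law, [Q(∛604, ω) : Q] = 3 · 2 = 6. (In fact Q(∛604, ω) is the splitting field of x^3 - 604 over Q.)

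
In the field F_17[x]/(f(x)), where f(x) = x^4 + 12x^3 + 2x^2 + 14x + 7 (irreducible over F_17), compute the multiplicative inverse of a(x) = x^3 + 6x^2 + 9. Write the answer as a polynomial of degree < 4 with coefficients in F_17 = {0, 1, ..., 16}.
a(x)^(-1) ≡ 10x^3 + 10x^2 + 12x + 1 (mod f(x))

Since f is irreducible over F_17, F_17[x]/(f) is a field and a(x) ≠ 0 has an inverse. Apply the extended Euclidean algorithm to f(x) and a(x) in F_17[x]: f(x) = (x + 6)·a(x) + (5x + 4);  a(x) = (7x^2 + 16x + 11)·(5x + 4) + (16). The last nonzero remainder is the constant 16 = gcd(f, a) in F_17. Back-substituting through the division chain expresses 16 = s(x)·a(x) + t(x)·f(x) with s(x) ≡ 7x^3 + 7x^2 + 5x + 16 (mod f), so (7x^3 + 7x^2 + 5x + 16)·a(x) ≡ 16 (mod f). Multiplying by 16^(-1) ≡ 16 in F_17 gives a(x)^(-1) ≡ 16·(7x^3 + 7x^2 + 5x + 16) ≡ 10x^3 + 10x^2 + 12x + 1 (mod f). Check: (x^3 + 6x^2 + 9)·(10x^3 + 10x^2 + 12x + 1) = 10x^6 + 2x^5 + 4x^4 + 10x^3 + 11x^2 + 6x + 9 ≡ 1 (mod x^4 + 12x^3 + 2x^2 + 14x + 7).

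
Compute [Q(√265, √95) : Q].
[Q(√265, √95) : Q] = 4

[Q(√265):Q] = 2 (min poly x^2 - 265, irreducible since 265 is squarefree > 1). For the top step, suppose √95 ∈ Q(√265), say √95 = c + d√265 with c, d ∈ Q. Squaring: 95 = c^2 + 265d^2 + 2cd√265. Since √265 ∉ Q this forces 2cd = 0. If d = 0 then √95 = c ∈ Q, contradicting 95 squarefree > 1. If c = 0 then 95 = 265d^2, so 265·95 = (265d)^2 is a perfect square in Q — but 265·95 = 25175 is not a perfect square (since 265 and 95 are distinct squarefree integers). Contradiction. Hence √95 ∉ Q(√265), so x^2 - 95 stays irreducible over Q(√265) and [Q(√265, √95) : Q(√265)] = 2. By the tower law, [Q(√265, √95) : Q] = 2 · 2 = 4.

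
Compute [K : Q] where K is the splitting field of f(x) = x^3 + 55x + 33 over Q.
[K : Q] = 6

By the rational root test, any rational root of the monic integer polynomial f(x) = x^3 + 55x + 33 must be an integer dividing the constant term 33, i.e. one of ±{1, 3, 11, 33}. Evaluating: f(1) = 89, f(-1) = -23, f(3) = 225, f(-3) = -159, f(11) = 1969, f(-11) = -1903, f(33) = 37785, f(-33) = -37719; none is 0, so f has no rational root and is therefore irreducible over Q (a cubic with no linear factor over a field is irreducible). For an irreducible cubic, the Galois group is A_3 or S_3 according as the discriminant disc(f) = -4a^3 - 27b^2 = -4·(55)^3 - 27·(33)^2 = -694903 is or is not a square in Q. Here disc(f) = -694903 is not a perfect square in Q, so the Galois group of f over Q is not contained in A_3 and must be all of S_3. The splitting field has degree |S_3| = 6 over Q, so [K : Q] = 6.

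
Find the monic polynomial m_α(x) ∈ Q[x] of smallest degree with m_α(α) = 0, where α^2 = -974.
m_α(x) = x^2 + 974

α satisfies α^2 + 974 = 0, so x^2 + 974 annihilates α. Since d = -974 is squarefree and ≠ 1, it is not a perfect square in Q, so x^2 + 974 has no rational root and is therefore irreducible over Q (a degree-2 polynomial over a field is irreducible iff it has no root). Hence m_α(x) = x^2 + 974.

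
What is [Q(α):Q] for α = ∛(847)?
[Q(α):Q] = 3

The minimal polynomial of α is x^3 - 847, irreducible over Q since 847 is not a perfect cube (so x^3 - 847 has no rational root). Hence [Q(α):Q] = deg(m_α) = 3.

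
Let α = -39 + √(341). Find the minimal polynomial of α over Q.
m_α(x) = x^2 + 78x + 1180

From α + 39 = √(341), squaring gives (α + 39)^2 = 341, i.e. α^2 + 78α + 1521 = 341, so α^2 + 78α + 1180 = 0. The discriminant of x^2 + 78x + 1180 is (78)^2 - 4·(1180) = 6084 - 4720 = 1364, and 4·(341) is not a perfect square in Q since 341 is squarefree and ≠ 1. Hence x^2 + 78x + 1180 is irreducible over Q and is the minimal polynomial of α.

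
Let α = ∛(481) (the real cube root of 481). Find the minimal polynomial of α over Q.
m_α(x) = x^3 - 481

α satisfies α^3 = 481, so x^3 - 481 annihilates α. By the rational root test, a rational root p/q (in lowest terms) of x^3 - 481 would satisfy p^3 = 481 q^3, forcing q = 1 and p^3 = 481; but 481 is not a perfect cube, contradiction. A monic cubic over Q with no rational root is irreducible (any nontrivial factorization would include a linear factor). Hence x^3 - 481 is the minimal polynomial of α, and in particular [Q(α):Q] = 3.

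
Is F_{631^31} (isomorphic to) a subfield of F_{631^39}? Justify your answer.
No: F_{631^31} is not a subfield of F_{631^39}

F_{p^m} embeds in F_{p^n} iff m | n. Here 31 ∤ 39 (since 39 = 1·31 + 8 with remainder 8 ≠ 0), so F_{631^31} is not a subfield of F_{631^39}. Equivalently: if it were, the tower law would give 31 = [F_{631^31}:F_631] dividing [F_{631^39}:F_631] = 39, contradiction.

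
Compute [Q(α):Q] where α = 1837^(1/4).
[Q(α):Q] = 4

α is a root of x^4 - 1837. By Eisenstein's criterion at the prime p = 11 (which divides the constant term 1837 but p^2 = 121 does not, since 1837 is squarefree), x^4 - 1837 is irreducible over Q. Hence [Q(α):Q] = 4.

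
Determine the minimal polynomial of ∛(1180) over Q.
m_α(x) = x^3 - 1180

α satisfies α^3 = 1180, so x^3 - 1180 annihilates α. By the rational root test, a rational root p/q (in lowest terms) of x^3 - 1180 would satisfy p^3 = 1180 q^3, forcing q = 1 and p^3 = 1180; but 1180 is not a perfect cube, contradiction. A monic cubic over Q with no rational root is irreducible (any nontrivial factorization would include a linear factor). Hence x^3 - 1180 is the minimal polynomial of α, and in particular [Q(α):Q] = 3.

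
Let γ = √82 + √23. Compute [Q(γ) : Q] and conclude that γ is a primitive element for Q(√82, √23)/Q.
[Q(γ) : Q] = 4 (equivalently, Q(γ) = Q(√82, √23))

Obviously Q(γ) ⊆ Q(√82, √23), and [Q(√82, √23):Q] = 4 (since 82, 23 are distinct squarefree integers > 1 with 1886 not a perfect square). To show equality we compute the minimal polynomial of γ. From γ = √82 + √23: γ^2 = 82 + 2√(1886) + 23 = 105 + 2√(1886), so γ^2 - 105 = 2√(1886); squaring, (γ^2 - 105)^2 = 4·1886, i.e. γ^4 - 210γ^2 + 11025 - 7544 = 0, i.e. γ^4 - 210γ^2 + 3481 = 0. So γ is a root of x^4 - 210x^2 + 3481. This polynomial is irreducible over Q: it has no rational root (each ±√82 ± √23 is irrational), and any factorization into two quadratics over Q would force √(1886) ∈ Q (pairing opposite roots) or √82, √23 ∈ Q (other pairings), all impossible. Hence [Q(γ):Q] = 4 = [Q(√82, √23):Q], so Q(γ) = Q(√82, √23).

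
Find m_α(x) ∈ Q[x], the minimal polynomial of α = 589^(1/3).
m_α(x) = x^3 - 589

α satisfies α^3 = 589, so x^3 - 589 annihilates α. By the rational root test, a rational root p/q (in lowest terms) of x^3 - 589 would satisfy p^3 = 589 q^3, forcing q = 1 and p^3 = 589; but 589 is not a perfect cube, contradiction. A monic cubic over Q with no rational root is irreducible (any nontrivial factorization would include a linear factor). Hence x^3 - 589 is the minimal polynomial of α, and in particular [Q(α):Q] = 3.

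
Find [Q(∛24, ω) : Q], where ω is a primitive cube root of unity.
[Q(∛24, ω) : Q] = 6

[Q(∛24):Q] = 3 (min poly x^3 - 24, irreducible since 24 is not a perfect cube). [Q(ω):Q] = 2 (min poly x^2 + x + 1). Since Q(∛24) ⊂ R and ω ∉ R, we have ω ∉ Q(∛24), so x^2 + x + 1 remains irreducible over Q(∛24) and [Q(∛24, ω) : Q(∛24)] = 2. By the tower law, [Q(∛24, ω) : Q] = 3 · 2 = 6. (In fact Q(∛24, ω) is the splitting field of x^3 - 24 over Q.)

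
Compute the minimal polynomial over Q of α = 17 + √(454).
m_α(x) = x^2 - 34x - 165

From α - 17 = √(454), squaring gives (α - 17)^2 = 454, i.e. α^2 - 34α + 289 = 454, so α^2 - 34α - 165 = 0. The discriminant of x^2 - 34x - 165 is (-34)^2 - 4·(-165) = 1156 + 660 = 1816, and 4·(454) is not a perfect square in Q since 454 is squarefree and ≠ 1. Hence x^2 - 34x - 165 is irreducible over Q and is the minimal polynomial of α.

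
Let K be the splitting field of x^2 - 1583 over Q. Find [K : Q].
[K : Q] = 2

f(x) = x^2 - 1583 factors as (x - √1583)(x + √1583). The splitting field is K = Q(√1583). Since 1583 is squarefree and > 1, it is not a perfect square, so x^2 - 1583 is irreducible over Q and [Q(√1583) : Q] = 2. Hence [K : Q] = 2.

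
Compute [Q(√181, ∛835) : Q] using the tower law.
[Q(√181, ∛835) : Q] = 6

Let L = Q(√181, ∛835). Since Q(√181) ⊂ L and [Q(√181):Q] = 2, the tower law gives 2 | [L:Q]. Likewise Q(∛835) ⊂ L with [Q(∛835):Q] = 3 (because 835 is not a perfect cube), so 3 | [L:Q]. As gcd(2,3) = 1, [L:Q] is divisible by 6. Conversely L is generated over Q by √181 and ∛835, so [L:Q] ≤ 2·3 = 6. Therefore [Q(√181, ∛835) : Q] = 6.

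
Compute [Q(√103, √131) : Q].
[Q(√103, √131) : Q] = 4

[Q(√103):Q] = 2 (min poly x^2 - 103, irreducible since 103 is squarefree > 1). For the top step, suppose √131 ∈ Q(√103), say √131 = c + d√103 with c, d ∈ Q. Squaring: 131 = c^2 + 103d^2 + 2cd√103. Since √103 ∉ Q this forces 2cd = 0. If d = 0 then √131 = c ∈ Q, contradicting 131 squarefree > 1. If c = 0 then 131 = 103d^2, so 103·131 = (103d)^2 is a perfect square in Q — but 103·131 = 13493 is not a perfect square (since 103 and 131 are distinct squarefree integers). Contradiction. Hence √131 ∉ Q(√103), so x^2 - 131 stays irreducible over Q(√103) and [Q(√103, √131) : Q(√103)] = 2. By the tower law, [Q(√103, √131) : Q] = 2 · 2 = 4.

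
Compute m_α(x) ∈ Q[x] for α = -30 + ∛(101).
m_α(x) = x^3 + 90x^2 + 2700x + 26899

Set β = α + 30 = ∛(101), so β^3 = 101. Then (α + 30)^3 - 101 = 0, i.e. α is a root of g(x) = (x + 30)^3 - 101 = x^3 + 90x^2 + 2700x + 26899. Since g(x) = h(x + 30) where h(x) = x^3 - 101, and h is irreducible over Q (because 101 is not a perfect cube, so h has no rational root, and a monic cubic with no rational root is irreducible), g is also irreducible (irreducibility is preserved under the substitution x → x + 30). Hence m_α(x) = x^3 + 90x^2 + 2700x + 26899.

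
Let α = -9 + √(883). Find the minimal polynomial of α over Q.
m_α(x) = x^2 + 18x - 802

From α + 9 = √(883), squaring gives (α + 9)^2 = 883, i.e. α^2 + 18α + 81 = 883, so α^2 + 18α - 802 = 0. The discriminant of x^2 + 18x - 802 is (18)^2 - 4·(-802) = 324 + 3208 = 3532, and 4·(883) is not a perfect square in Q since 883 is squarefree and ≠ 1. Hence x^2 + 18x - 802 is irreducible over Q and is the minimal polynomial of α.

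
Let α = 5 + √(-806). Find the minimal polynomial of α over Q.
m_α(x) = x^2 - 10x + 831

From α - 5 = √(-806), squaring gives (α - 5)^2 = -806, i.e. α^2 - 10α + 25 = -806, so α^2 - 10α + 831 = 0. The discriminant of x^2 - 10x + 831 is (-10)^2 - 4·(831) = 100 - 3324 = -3224, and 4·(-806) is not a perfect square in Q since -806 is squarefree and ≠ 1. Hence x^2 - 10x + 831 is irreducible over Q and is the minimal polynomial of α.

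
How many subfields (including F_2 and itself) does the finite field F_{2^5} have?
F_{2^5} has 2 subfields

The subfields of F_{p^n} are exactly the fields F_{p^d} for d | n (each is the fixed field of the unique index-d subgroup of Gal(F_{p^n}/F_p) ≅ Z/nZ). The divisors of n = 5 are {1, 5}, giving 2 subfields: F_{2^1}, F_{2^5}.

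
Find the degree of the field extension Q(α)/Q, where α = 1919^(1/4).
[Q(α):Q] = 4

α is a root of x^4 - 1919. By Eisenstein's criterion at the prime p = 19 (which divides the constant term 1919 but p^2 = 361 does not, since 1919 is squarefree), x^4 - 1919 is irreducible over Q. Hence [Q(α):Q] = 4.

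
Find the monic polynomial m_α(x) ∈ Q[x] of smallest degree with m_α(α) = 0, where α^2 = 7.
m_α(x) = x^2 - 7

α satisfies α^2 - 7 = 0, so x^2 - 7 annihilates α. Since d = 7 is squarefree and ≠ 1, it is not a perfect square in Q, so x^2 - 7 has no rational root and is therefore irreducible over Q (a degree-2 polynomial over a field is irreducible iff it has no root). Hence m_α(x) = x^2 - 7.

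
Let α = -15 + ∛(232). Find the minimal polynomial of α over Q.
m_α(x) = x^3 + 45x^2 + 675x + 3143

Set β = α + 15 = ∛(232), so β^3 = 232. Then (α + 15)^3 - 232 = 0, i.e. α is a root of g(x) = (x + 15)^3 - 232 = x^3 + 45x^2 + 675x + 3143. Since g(x) = h(x + 15) where h(x) = x^3 - 232, and h is irreducible over Q (because 232 is not a perfect cube, so h has no rational root, and a monic cubic with no rational root is irreducible), g is also irreducible (irreducibility is preserved under the substitution x → x + 15). Hence m_α(x) = x^3 + 45x^2 + 675x + 3143.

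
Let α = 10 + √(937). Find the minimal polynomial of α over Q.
m_α(x) = x^2 - 20x - 837

From α - 10 = √(937), squaring gives (α - 10)^2 = 937, i.e. α^2 - 20α + 100 = 937, so α^2 - 20α - 837 = 0. The discriminant of x^2 - 20x - 837 is (-20)^2 - 4·(-837) = 400 + 3348 = 3748, and 4·(937) is not a perfect square in Q since 937 is squarefree and ≠ 1. Hence x^2 - 20x - 837 is irreducible over Q and is the minimal polynomial of α.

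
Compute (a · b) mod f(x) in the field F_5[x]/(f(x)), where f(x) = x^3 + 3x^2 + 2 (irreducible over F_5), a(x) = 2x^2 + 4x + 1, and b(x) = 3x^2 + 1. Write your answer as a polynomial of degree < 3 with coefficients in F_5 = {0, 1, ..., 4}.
a · b ≡ 3x^2 + 2x + 3 (mod f(x))

Multiply in F_5[x]: a(x)·b(x) = (2x^2 + 4x + 1)·(3x^2 + 1) = x^4 + 2x^3 + 4x + 1. This has degree ≥ 3, so divide by f(x) over F_5: x^4 + 2x^3 + 4x + 1 = (x + 4)·(x^3 + 3x^2 + 2) + (3x^2 + 2x + 3). Hence a·b ≡ 3x^2 + 2x + 3 (mod f). (F_5[x]/(f) is a field with 5^3 = 125 elements since f is irreducible of degree 3.)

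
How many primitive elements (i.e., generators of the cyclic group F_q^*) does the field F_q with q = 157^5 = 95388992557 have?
There are φ(95388992556) = 25821504000 primitive elements

F_q^* is cyclic of order q - 1 = 95388992556. A cyclic group of order m has exactly φ(m) generators. Here m = 95388992556 = 2^2 · 3 · 11 · 13 · 31 · 1793161, so the number of primitive elements is φ(95388992556) = 25821504000.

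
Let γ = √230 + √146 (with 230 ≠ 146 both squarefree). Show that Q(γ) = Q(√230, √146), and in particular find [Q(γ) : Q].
[Q(γ) : Q] = 4 (equivalently, Q(γ) = Q(√230, √146))

Obviously Q(γ) ⊆ Q(√230, √146), and [Q(√230, √146):Q] = 4 (since 230, 146 are distinct squarefree integers > 1 with 33580 not a perfect square). To show equality we compute the minimal polynomial of γ. From γ = √230 + √146: γ^2 = 230 + 2√(33580) + 146 = 376 + 2√(33580), so γ^2 - 376 = 2√(33580); squaring, (γ^2 - 376)^2 = 4·33580, i.e. γ^4 - 752γ^2 + 141376 - 134320 = 0, i.e. γ^4 - 752γ^2 + 7056 = 0. So γ is a root of x^4 - 752x^2 + 7056. This polynomial is irreducible over Q: it has no rational root (each ±√230 ± √146 is irrational), and any factorization into two quadratics over Q would force √(33580) ∈ Q (pairing opposite roots) or √230, √146 ∈ Q (other pairings), all impossible. Hence [Q(γ):Q] = 4 = [Q(√230, √146):Q], so Q(γ) = Q(√230, √146).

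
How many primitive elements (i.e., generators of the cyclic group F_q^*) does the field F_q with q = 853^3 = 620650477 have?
There are φ(620650476) = 199190880 primitive elements

F_q^* is cyclic of order q - 1 = 620650476. A cyclic group of order m has exactly φ(m) generators. Here m = 620650476 = 2^2 · 3^2 · 43 · 71 · 5647, so the number of primitive elements is φ(620650476) = 199190880.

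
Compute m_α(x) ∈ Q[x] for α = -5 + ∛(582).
m_α(x) = x^3 + 15x^2 + 75x - 457

Set β = α + 5 = ∛(582), so β^3 = 582. Then (α + 5)^3 - 582 = 0, i.e. α is a root of g(x) = (x + 5)^3 - 582 = x^3 + 15x^2 + 75x - 457. Since g(x) = h(x + 5) where h(x) = x^3 - 582, and h is irreducible over Q (because 582 is not a perfect cube, so h has no rational root, and a monic cubic with no rational root is irreducible), g is also irreducible (irreducibility is preserved under the substitution x → x + 5). Hence m_α(x) = x^3 + 15x^2 + 75x - 457.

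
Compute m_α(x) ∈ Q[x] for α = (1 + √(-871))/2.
m_α(x) = x^2 - x + 218

From 2α - 1 = √(-871), squaring gives (2α - 1)^2 = -871, i.e. 4α^2 - 4α + 1 = -871, so α^2 - α + (1 + 871)/4 = 0. Since -871 ≡ 1 (mod 4), (1 + 871)/4 = 218 ∈ Z. The polynomial x^2 - x + 218 has discriminant 1 - 4·(218) = -871, which is not a perfect square in Q (d = -871 is squarefree and ≠ 1), so x^2 - x + 218 is irreducible over Q. It is the minimal polynomial of α.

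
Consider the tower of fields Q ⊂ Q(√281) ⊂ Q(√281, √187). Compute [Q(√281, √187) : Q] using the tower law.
[Q(√281, √187) : Q] = 4

[Q(√281):Q] = 2 (min poly x^2 - 281, irreducible since 281 is squarefree > 1). For the top step, suppose √187 ∈ Q(√281), say √187 = c + d√281 with c, d ∈ Q. Squaring: 187 = c^2 + 281d^2 + 2cd√281. Since √281 ∉ Q this forces 2cd = 0. If d = 0 then √187 = c ∈ Q, contradicting 187 squarefree > 1. If c = 0 then 187 = 281d^2, so 281·187 = (281d)^2 is a perfect square in Q — but 281·187 = 52547 is not a perfect square (since 281 and 187 are distinct squarefree integers). Contradiction. Hence √187 ∉ Q(√281), so x^2 - 187 stays irreducible over Q(√281) and [Q(√281, √187) : Q(√281)] = 2. By the tower law, [Q(√281, √187) : Q] = 2 · 2 = 4.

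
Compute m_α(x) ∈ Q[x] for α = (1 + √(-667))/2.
m_α(x) = x^2 - x + 167

From 2α - 1 = √(-667), squaring gives (2α - 1)^2 = -667, i.e. 4α^2 - 4α + 1 = -667, so α^2 - α + (1 + 667)/4 = 0. Since -667 ≡ 1 (mod 4), (1 + 667)/4 = 167 ∈ Z. The polynomial x^2 - x + 167 has discriminant 1 - 4·(167) = -667, which is not a perfect square in Q (d = -667 is squarefree and ≠ 1), so x^2 - x + 167 is irreducible over Q. It is the minimal polynomial of α.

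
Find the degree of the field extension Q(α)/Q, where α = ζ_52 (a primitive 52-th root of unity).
[Q(α):Q] = 24

The minimal polynomial of ζ_52 over Q is the 52-th cyclotomic polynomial Φ_52(x), which is irreducible over Q and has degree φ(52) = 24. Hence [Q(α):Q] = φ(52) = 24.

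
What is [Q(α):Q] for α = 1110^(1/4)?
[Q(α):Q] = 4

α is a root of x^4 - 1110. By Eisenstein's criterion at the prime p = 2 (which divides the constant term 1110 but p^2 = 4 does not, since 1110 is squarefree), x^4 - 1110 is irreducible over Q. Hence [Q(α):Q] = 4.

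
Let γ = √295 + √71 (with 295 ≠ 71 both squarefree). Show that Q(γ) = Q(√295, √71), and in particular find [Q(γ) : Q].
[Q(γ) : Q] = 4 (equivalently, Q(γ) = Q(√295, √71))

Obviously Q(γ) ⊆ Q(√295, √71), and [Q(√295, √71):Q] = 4 (since 295, 71 are distinct squarefree integers > 1 with 20945 not a perfect square). To show equality we compute the minimal polynomial of γ. From γ = √295 + √71: γ^2 = 295 + 2√(20945) + 71 = 366 + 2√(20945), so γ^2 - 366 = 2√(20945); squaring, (γ^2 - 366)^2 = 4·20945, i.e. γ^4 - 732γ^2 + 133956 - 83780 = 0, i.e. γ^4 - 732γ^2 + 50176 = 0. So γ is a root of x^4 - 732x^2 + 50176. This polynomial is irreducible over Q: it has no rational root (each ±√295 ± √71 is irrational), and any factorization into two quadratics over Q would force √(20945) ∈ Q (pairing opposite roots) or √295, √71 ∈ Q (other pairings), all impossible. Hence [Q(γ):Q] = 4 = [Q(√295, √71):Q], so Q(γ) = Q(√295, √71).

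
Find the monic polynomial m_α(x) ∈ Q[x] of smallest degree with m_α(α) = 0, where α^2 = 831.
m_α(x) = x^2 - 831

α satisfies α^2 - 831 = 0, so x^2 - 831 annihilates α. Since d = 831 is squarefree and ≠ 1, it is not a perfect square in Q, so x^2 - 831 has no rational root and is therefore irreducible over Q (a degree-2 polynomial over a field is irreducible iff it has no root). Hence m_α(x) = x^2 - 831.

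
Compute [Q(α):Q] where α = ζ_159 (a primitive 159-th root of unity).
[Q(α):Q] = 104

The minimal polynomial of ζ_159 over Q is the 159-th cyclotomic polynomial Φ_159(x), which is irreducible over Q and has degree φ(159) = 104. Hence [Q(α):Q] = φ(159) = 104.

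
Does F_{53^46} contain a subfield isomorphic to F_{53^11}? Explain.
No: F_{53^11} is not a subfield of F_{53^46}

F_{p^m} embeds in F_{p^n} iff m | n. Here 11 ∤ 46 (since 46 = 4·11 + 2 with remainder 2 ≠ 0), so F_{53^11} is not a subfield of F_{53^46}. Equivalently: if it were, the tower law would give 11 = [F_{53^11}:F_53] dividing [F_{53^46}:F_53] = 46, contradiction.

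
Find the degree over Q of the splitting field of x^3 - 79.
[K : Q] = 6

The roots of x^3 - 79 are ∛79, ω∛79, ω^2∛79 where ω = e^(2πi/3) is a primitive cube root of unity, so K = Q(∛79, ω). Now [Q(∛79):Q] = 3 (since 79 is not a perfect cube, x^3 - 79 is irreducible) and [Q(ω):Q] = 2. Both 2 and 3 divide [K:Q], and [K:Q] ≤ 3·2 = 6, so [K:Q] = 6. (Equivalently: Q(∛79) ⊂ R but ω ∉ R, so [K : Q(∛79)] = 2.)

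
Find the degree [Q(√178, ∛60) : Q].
[Q(√178, ∛60) : Q] = 6

Let L = Q(√178, ∛60). Since Q(√178) ⊂ L and [Q(√178):Q] = 2, the tower law gives 2 | [L:Q]. Likewise Q(∛60) ⊂ L with [Q(∛60):Q] = 3 (because 60 is not a perfect cube), so 3 | [L:Q]. As gcd(2,3) = 1, [L:Q] is divisible by 6. Conversely L is generated over Q by √178 and ∛60, so [L:Q] ≤ 2·3 = 6. Therefore [Q(√178, ∛60) : Q] = 6.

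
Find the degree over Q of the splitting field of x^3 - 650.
[K : Q] = 6

The roots of x^3 - 650 are ∛650, ω∛650, ω^2∛650 where ω = e^(2πi/3) is a primitive cube root of unity, so K = Q(∛650, ω). Now [Q(∛650):Q] = 3 (since 650 is not a perfect cube, x^3 - 650 is irreducible) and [Q(ω):Q] = 2. Both 2 and 3 divide [K:Q], and [K:Q] ≤ 3·2 = 6, so [K:Q] = 6. (Equivalently: Q(∛650) ⊂ R but ω ∉ R, so [K : Q(∛650)] = 2.)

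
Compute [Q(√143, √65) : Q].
[Q(√143, √65) : Q] = 4

[Q(√143):Q] = 2 (min poly x^2 - 143, irreducible since 143 is squarefree > 1). For the top step, suppose √65 ∈ Q(√143), say √65 = c + d√143 with c, d ∈ Q. Squaring: 65 = c^2 + 143d^2 + 2cd√143. Since √143 ∉ Q this forces 2cd = 0. If d = 0 then √65 = c ∈ Q, contradicting 65 squarefree > 1. If c = 0 then 65 = 143d^2, so 143·65 = (143d)^2 is a perfect square in Q — but 143·65 = 9295 is not a perfect square (since 143 and 65 are distinct squarefree integers). Contradiction. Hence √65 ∉ Q(√143), so x^2 - 65 stays irreducible over Q(√143) and [Q(√143, √65) : Q(√143)] = 2. By the tower law, [Q(√143, √65) : Q] = 2 · 2 = 4.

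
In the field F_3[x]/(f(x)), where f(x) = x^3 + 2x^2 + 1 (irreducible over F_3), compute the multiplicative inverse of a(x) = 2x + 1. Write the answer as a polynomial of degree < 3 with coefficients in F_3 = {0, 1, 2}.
a(x)^(-1) ≡ x^2 (mod f(x))

Since f is irreducible over F_3, F_3[x]/(f) is a field and a(x) ≠ 0 has an inverse. Apply the extended Euclidean algorithm to f(x) and a(x) in F_3[x]: f(x) = (2x^2)·a(x) + (1). The last nonzero remainder is the constant 1 = gcd(f, a) in F_3. Back-substituting through the division chain expresses 1 = s(x)·a(x) + t(x)·f(x) with s(x) ≡ x^2 (mod f), so a(x)^(-1) ≡ s(x) = x^2 (mod f). Check: (2x + 1)·(x^2) = 2x^3 + x^2 ≡ 1 (mod x^3 + 2x^2 + 1).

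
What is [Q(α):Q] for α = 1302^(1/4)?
[Q(α):Q] = 4

α is a root of x^4 - 1302. By Eisenstein's criterion at the prime p = 2 (which divides the constant term 1302 but p^2 = 4 does not, since 1302 is squarefree), x^4 - 1302 is irreducible over Q. Hence [Q(α):Q] = 4.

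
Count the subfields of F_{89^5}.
F_{89^5} has 2 subfields

The subfields of F_{p^n} are exactly the fields F_{p^d} for d | n (each is the fixed field of the unique index-d subgroup of Gal(F_{p^n}/F_p) ≅ Z/nZ). The divisors of n = 5 are {1, 5}, giving 2 subfields: F_{89^1}, F_{89^5}.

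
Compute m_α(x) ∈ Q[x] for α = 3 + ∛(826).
m_α(x) = x^3 - 9x^2 + 27x - 853

Set β = α - 3 = ∛(826), so β^3 = 826. Then (α - 3)^3 - 826 = 0, i.e. α is a root of g(x) = (x - 3)^3 - 826 = x^3 - 9x^2 + 27x - 853. Since g(x) = h(x - 3) where h(x) = x^3 - 826, and h is irreducible over Q (because 826 is not a perfect cube, so h has no rational root, and a monic cubic with no rational root is irreducible), g is also irreducible (irreducibility is preserved under the substitution x → x - 3). Hence m_α(x) = x^3 - 9x^2 + 27x - 853.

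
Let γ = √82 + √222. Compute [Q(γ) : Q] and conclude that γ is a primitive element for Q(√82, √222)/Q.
[Q(γ) : Q] = 4 (equivalently, Q(γ) = Q(√82, √222))

Obviously Q(γ) ⊆ Q(√82, √222), and [Q(√82, √222):Q] = 4 (since 82, 222 are distinct squarefree integers > 1 with 18204 not a perfect square). To show equality we compute the minimal polynomial of γ. From γ = √82 + √222: γ^2 = 82 + 2√(18204) + 222 = 304 + 2√(18204), so γ^2 - 304 = 2√(18204); squaring, (γ^2 - 304)^2 = 4·18204, i.e. γ^4 - 608γ^2 + 92416 - 72816 = 0, i.e. γ^4 - 608γ^2 + 19600 = 0. So γ is a root of x^4 - 608x^2 + 19600. This polynomial is irreducible over Q: it has no rational root (each ±√82 ± √222 is irrational), and any factorization into two quadratics over Q would force √(18204) ∈ Q (pairing opposite roots) or √82, √222 ∈ Q (other pairings), all impossible. Hence [Q(γ):Q] = 4 = [Q(√82, √222):Q], so Q(γ) = Q(√82, √222).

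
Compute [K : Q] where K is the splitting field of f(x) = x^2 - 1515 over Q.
[K : Q] = 2

f(x) = x^2 - 1515 factors as (x - √1515)(x + √1515). The splitting field is K = Q(√1515). Since 1515 is squarefree and > 1, it is not a perfect square, so x^2 - 1515 is irreducible over Q and [Q(√1515) : Q] = 2. Hence [K : Q] = 2.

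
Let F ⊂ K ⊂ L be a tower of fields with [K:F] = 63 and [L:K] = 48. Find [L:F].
[L:F] = 3024

The tower law says that for any tower of field extensions F ⊂ K ⊂ L with finite degrees, [L:F] = [L:K] · [K:F]. Here this gives [L:F] = 48 · 63 = 3024.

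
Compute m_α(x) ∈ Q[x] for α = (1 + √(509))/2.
m_α(x) = x^2 - x - 127

From 2α - 1 = √(509), squaring gives (2α - 1)^2 = 509, i.e. 4α^2 - 4α + 1 = 509, so α^2 - α + (1 - 509)/4 = 0. Since 509 ≡ 1 (mod 4), (1 - 509)/4 = -127 ∈ Z. The polynomial x^2 - x - 127 has discriminant 1 - 4·(-127) = 509, which is not a perfect square in Q (d = 509 is squarefree and ≠ 1), so x^2 - x - 127 is irreducible over Q. It is the minimal polynomial of α.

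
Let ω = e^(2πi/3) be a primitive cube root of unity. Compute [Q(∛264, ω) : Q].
[Q(∛264, ω) : Q] = 6

[Q(∛264):Q] = 3 (min poly x^3 - 264, irreducible since 264 is not a perfect cube). [Q(ω):Q] = 2 (min poly x^2 + x + 1). Since Q(∛264) ⊂ R and ω ∉ R, we have ω ∉ Q(∛264), so x^2 + x + 1 remains irreducible over Q(∛264) and [Q(∛264, ω) : Q(∛264)] = 2. By the tower law, [Q(∛264, ω) : Q] = 3 · 2 = 6. (In fact Q(∛264, ω) is the splitting field of x^3 - 264 over Q.)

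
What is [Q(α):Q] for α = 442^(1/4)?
[Q(α):Q] = 4

α is a root of x^4 - 442. By Eisenstein's criterion at the prime p = 2 (which divides the constant term 442 but p^2 = 4 does not, since 442 is squarefree), x^4 - 442 is irreducible over Q. Hence [Q(α):Q] = 4.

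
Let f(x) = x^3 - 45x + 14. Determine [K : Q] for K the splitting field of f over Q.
[K : Q] = 6

By the rational root test, any rational root of the monic integer polynomial f(x) = x^3 - 45x + 14 must be an integer dividing the constant term 14, i.e. one of ±{1, 2, 7, 14}. Evaluating: f(1) = -30, f(-1) = 58, f(2) = -68, f(-2) = 96, f(7) = 42, f(-7) = -14, f(14) = 2128, f(-14) = -2100; none is 0, so f has no rational root and is therefore irreducible over Q (a cubic with no linear factor over a field is irreducible). For an irreducible cubic, the Galois group is A_3 or S_3 according as the discriminant disc(f) = -4a^3 - 27b^2 = -4·(-45)^3 - 27·(14)^2 = 359208 is or is not a square in Q. Here disc(f) = 359208 is not a perfect square in Q, so the Galois group of f over Q is not contained in A_3 and must be all of S_3. The splitting field has degree |S_3| = 6 over Q, so [K : Q] = 6.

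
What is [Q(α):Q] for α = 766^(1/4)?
[Q(α):Q] = 4

α is a root of x^4 - 766. By Eisenstein's criterion at the prime p = 2 (which divides the constant term 766 but p^2 = 4 does not, since 766 is squarefree), x^4 - 766 is irreducible over Q. Hence [Q(α):Q] = 4.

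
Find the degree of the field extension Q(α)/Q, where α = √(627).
[Q(α):Q] = 2

[Q(α):Q] equals the degree of the minimal polynomial of α. Here α^2 = 627 and x^2 - 627 is irreducible (d = 627 is squarefree, ≠ 1, hence not a square), so deg(m_α) = 2. Thus [Q(α):Q] = 2.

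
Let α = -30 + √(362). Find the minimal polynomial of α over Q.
m_α(x) = x^2 + 60x + 538

From α + 30 = √(362), squaring gives (α + 30)^2 = 362, i.e. α^2 + 60α + 900 = 362, so α^2 + 60α + 538 = 0. The discriminant of x^2 + 60x + 538 is (60)^2 - 4·(538) = 3600 - 2152 = 1448, and 4·(362) is not a perfect square in Q since 362 is squarefree and ≠ 1. Hence x^2 + 60x + 538 is irreducible over Q and is the minimal polynomial of α.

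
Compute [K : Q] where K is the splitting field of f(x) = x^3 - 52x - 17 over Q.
[K : Q] = 6

By the rational root test, any rational root of the monic integer polynomial f(x) = x^3 - 52x - 17 must be an integer dividing the constant term -17, i.e. one of ±{1, 17}. Evaluating: f(1) = -68, f(-1) = 34, f(17) = 4012, f(-17) = -4046; none is 0, so f has no rational root and is therefore irreducible over Q (a cubic with no linear factor over a field is irreducible). For an irreducible cubic, the Galois group is A_3 or S_3 according as the discriminant disc(f) = -4a^3 - 27b^2 = -4·(-52)^3 - 27·(-17)^2 = 554629 is or is not a square in Q. Here disc(f) = 554629 is not a perfect square in Q, so the Galois group of f over Q is not contained in A_3 and must be all of S_3. The splitting field has degree |S_3| = 6 over Q, so [K : Q] = 6.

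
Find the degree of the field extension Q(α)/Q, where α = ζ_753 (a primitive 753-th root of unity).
[Q(α):Q] = 500

The minimal polynomial of ζ_753 over Q is the 753-th cyclotomic polynomial Φ_753(x), which is irreducible over Q and has degree φ(753) = 500. Hence [Q(α):Q] = φ(753) = 500.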